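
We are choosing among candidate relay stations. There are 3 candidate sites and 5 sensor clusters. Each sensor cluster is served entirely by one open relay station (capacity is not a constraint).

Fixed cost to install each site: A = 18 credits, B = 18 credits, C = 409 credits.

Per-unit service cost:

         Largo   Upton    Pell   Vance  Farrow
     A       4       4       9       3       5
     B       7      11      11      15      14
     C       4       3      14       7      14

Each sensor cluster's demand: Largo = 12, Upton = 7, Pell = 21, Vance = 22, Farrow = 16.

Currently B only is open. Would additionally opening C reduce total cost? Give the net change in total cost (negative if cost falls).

Current service cost with {B}: 946.
Adding C: each sensor cluster re-picks its cheapest; new service cost 678, saving 268.
Extra fixed cost: 409. Net change = 409 − 268 = 141.
(Totals: 964 → 1105.)

No — net change +141 (cost rises by 141).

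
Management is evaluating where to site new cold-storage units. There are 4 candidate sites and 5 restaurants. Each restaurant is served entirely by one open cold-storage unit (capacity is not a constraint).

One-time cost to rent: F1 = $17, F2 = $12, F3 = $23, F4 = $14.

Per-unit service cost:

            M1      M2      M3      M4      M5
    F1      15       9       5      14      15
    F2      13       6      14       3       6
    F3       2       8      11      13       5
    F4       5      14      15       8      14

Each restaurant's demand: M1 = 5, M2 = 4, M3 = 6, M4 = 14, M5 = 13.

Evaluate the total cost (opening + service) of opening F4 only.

Each restaurant is assigned to its cheapest site among the open ones.
{F4}: M1→F4 5·5=25, M2→F4 14·4=56, M3→F4 15·6=90, M4→F4 8·14=112, M5→F4 14·13=182. Service 465; fixed 14; total 479.

Total cost: 479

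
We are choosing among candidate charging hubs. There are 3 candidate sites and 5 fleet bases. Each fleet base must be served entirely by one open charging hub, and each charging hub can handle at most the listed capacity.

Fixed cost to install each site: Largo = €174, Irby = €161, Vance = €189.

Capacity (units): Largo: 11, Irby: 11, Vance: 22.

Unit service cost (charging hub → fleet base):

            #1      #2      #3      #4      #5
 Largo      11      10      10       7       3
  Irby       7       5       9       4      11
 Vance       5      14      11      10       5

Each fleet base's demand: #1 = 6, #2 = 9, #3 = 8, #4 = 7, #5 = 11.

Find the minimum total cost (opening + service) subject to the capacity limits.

Open {Largo, Irby, Vance}: #1→Vance 5·6=30, #2→Irby 5·9=45, #3→Vance 11·8=88, #4→Vance 10·7=70, #5→Largo 3·11=33.
Loads: Largo carries 11/11, Irby carries 9/11, Vance carries 21/22. Service 266; fixed 524; total 790.
Next best feasible plan costs 855.

Minimum total cost: 790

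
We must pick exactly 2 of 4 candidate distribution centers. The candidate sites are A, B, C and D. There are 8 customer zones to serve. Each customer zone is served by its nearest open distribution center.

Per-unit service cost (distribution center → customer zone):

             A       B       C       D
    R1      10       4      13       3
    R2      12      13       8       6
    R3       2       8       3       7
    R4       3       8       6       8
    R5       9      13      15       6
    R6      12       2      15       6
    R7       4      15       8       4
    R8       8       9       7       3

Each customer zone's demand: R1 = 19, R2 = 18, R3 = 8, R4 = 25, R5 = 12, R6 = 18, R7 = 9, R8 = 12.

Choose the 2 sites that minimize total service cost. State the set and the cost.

With exactly 2 open, each customer zone uses its cheapest among the chosen.
{A, D}: R1→D 3·19=57, R2→D 6·18=108, R3→A 2·8=16, R4→A 3·25=75, R5→D 6·12=72, R6→D 6·18=108, R7→A 4·9=36, R8→D 3·12=36. Service cost 508.
{C, D}: service cost 591
{B, D}: service cost 601
Among all 6 size-2 choices, {A, D} is lowest.

Choose A and D; total service cost 508.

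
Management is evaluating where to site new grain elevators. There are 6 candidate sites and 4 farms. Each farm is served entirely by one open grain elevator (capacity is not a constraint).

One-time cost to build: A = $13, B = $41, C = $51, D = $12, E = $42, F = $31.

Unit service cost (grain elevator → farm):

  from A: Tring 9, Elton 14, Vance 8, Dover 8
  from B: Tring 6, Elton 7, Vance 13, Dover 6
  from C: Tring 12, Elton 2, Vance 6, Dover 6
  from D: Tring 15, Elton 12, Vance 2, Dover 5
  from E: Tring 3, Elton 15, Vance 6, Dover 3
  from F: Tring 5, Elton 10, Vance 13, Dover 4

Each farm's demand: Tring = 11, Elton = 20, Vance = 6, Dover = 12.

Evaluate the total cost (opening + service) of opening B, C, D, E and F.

Each farm is assigned to its cheapest site among the open ones.
{B, C, D, E, F}: Tring→E 3·11=33, Elton→C 2·20=40, Vance→D 2·6=12, Dover→E 3·12=36. Service 121; fixed 177; total 298.

Total cost: 298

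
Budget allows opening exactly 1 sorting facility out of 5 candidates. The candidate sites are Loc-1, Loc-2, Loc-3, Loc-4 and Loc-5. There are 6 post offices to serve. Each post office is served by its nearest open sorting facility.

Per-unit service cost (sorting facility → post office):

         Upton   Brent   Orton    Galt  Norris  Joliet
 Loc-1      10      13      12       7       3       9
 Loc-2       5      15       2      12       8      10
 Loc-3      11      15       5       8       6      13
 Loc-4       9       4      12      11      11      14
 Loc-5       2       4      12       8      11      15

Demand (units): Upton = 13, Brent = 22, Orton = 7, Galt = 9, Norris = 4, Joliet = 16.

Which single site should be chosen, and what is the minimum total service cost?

With exactly 1 open, each post office uses its cheapest among the chosen.
{Loc-5}: Upton→Loc-5 2·13=26, Brent→Loc-5 4·22=88, Orton→Loc-5 12·7=84, Galt→Loc-5 8·9=72, Norris→Loc-5 11·4=44, Joliet→Loc-5 15·16=240. Service cost 554.
{Loc-4}: service cost 656
{Loc-2}: service cost 709
Among all 5 size-1 choices, {Loc-5} is lowest.

Choose Loc-5 only; total service cost 554.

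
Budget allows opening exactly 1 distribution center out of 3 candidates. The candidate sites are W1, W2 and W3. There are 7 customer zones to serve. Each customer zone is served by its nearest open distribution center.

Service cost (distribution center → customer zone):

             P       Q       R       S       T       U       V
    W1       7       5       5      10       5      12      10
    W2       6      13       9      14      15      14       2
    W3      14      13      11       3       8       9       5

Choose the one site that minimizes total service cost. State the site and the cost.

Choose W1 only; total service cost 54.

With exactly 1 open, each customer zone uses its cheapest among the chosen.
{W1}: P→W1 7, Q→W1 5, R→W1 5, S→W1 10, T→W1 5, U→W1 12, V→W1 10. Service cost 54.
{W3}: service cost 63
{W2}: service cost 73
Among all 3 size-1 choices, {W1} is lowest.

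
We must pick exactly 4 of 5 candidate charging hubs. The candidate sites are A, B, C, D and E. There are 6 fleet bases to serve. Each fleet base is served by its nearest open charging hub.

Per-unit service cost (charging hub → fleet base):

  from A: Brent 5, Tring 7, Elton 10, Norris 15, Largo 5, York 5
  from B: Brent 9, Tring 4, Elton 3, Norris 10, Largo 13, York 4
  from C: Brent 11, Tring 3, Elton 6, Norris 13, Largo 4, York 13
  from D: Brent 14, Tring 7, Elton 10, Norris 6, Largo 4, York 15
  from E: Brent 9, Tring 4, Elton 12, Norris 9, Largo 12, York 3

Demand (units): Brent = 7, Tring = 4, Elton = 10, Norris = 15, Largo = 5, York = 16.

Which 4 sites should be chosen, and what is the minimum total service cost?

With exactly 4 open, each fleet base uses its cheapest among the chosen.
{A, B, D, E}: Brent→A 5·7=35, Tring→B 4·4=16, Elton→B 3·10=30, Norris→D 6·15=90, Largo→D 4·5=20, York→E 3·16=48. Service cost 239.
{A, B, C, D}: service cost 251
{B, C, D, E}: service cost 263
Among all 5 size-4 choices, {A, B, D, E} is lowest.

Choose A, B, D and E; total service cost 239.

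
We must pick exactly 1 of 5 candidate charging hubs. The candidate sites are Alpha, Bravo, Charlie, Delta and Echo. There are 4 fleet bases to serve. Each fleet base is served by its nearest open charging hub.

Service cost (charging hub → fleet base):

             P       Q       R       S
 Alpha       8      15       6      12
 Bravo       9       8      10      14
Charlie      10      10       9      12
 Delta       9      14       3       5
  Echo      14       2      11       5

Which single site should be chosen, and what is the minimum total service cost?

Choose Delta only; total service cost 31.

With exactly 1 open, each fleet base uses its cheapest among the chosen.
{Delta}: P→Delta 9, Q→Delta 14, R→Delta 3, S→Delta 5. Service cost 31.
{Echo}: service cost 32
{Alpha}: service cost 41
Among all 5 size-1 choices, {Delta} is lowest.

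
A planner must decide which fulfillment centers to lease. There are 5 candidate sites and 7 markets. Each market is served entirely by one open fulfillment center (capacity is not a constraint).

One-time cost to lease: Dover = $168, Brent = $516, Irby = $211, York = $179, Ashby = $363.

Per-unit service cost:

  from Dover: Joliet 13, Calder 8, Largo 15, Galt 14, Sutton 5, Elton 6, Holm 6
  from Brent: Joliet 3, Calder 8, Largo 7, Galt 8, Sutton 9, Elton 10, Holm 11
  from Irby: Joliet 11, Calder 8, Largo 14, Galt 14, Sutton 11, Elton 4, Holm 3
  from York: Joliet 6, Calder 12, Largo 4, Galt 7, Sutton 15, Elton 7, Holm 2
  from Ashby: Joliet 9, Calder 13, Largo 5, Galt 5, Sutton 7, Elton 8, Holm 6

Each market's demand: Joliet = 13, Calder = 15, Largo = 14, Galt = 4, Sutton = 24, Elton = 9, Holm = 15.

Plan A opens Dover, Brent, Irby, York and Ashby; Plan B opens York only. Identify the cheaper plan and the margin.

Plan B is cheaper by 884.

Plan A: {Dover, Brent, Irby, York, Ashby}: Joliet→Brent 3·13=39, Calder→Dover 8·15=120, Largo→York 4·14=56, Galt→Ashby 5·4=20, Sutton→Dover 5·24=120, Elton→Irby 4·9=36, Holm→York 2·15=30. Service 421; fixed 1437; total 1858.
Plan B: {York}: Joliet→York 6·13=78, Calder→York 12·15=180, Largo→York 4·14=56, Galt→York 7·4=28, Sutton→York 15·24=360, Elton→York 7·9=63, Holm→York 2·15=30. Service 795; fixed 179; total 974.
Difference: |1858 − 974| = 884.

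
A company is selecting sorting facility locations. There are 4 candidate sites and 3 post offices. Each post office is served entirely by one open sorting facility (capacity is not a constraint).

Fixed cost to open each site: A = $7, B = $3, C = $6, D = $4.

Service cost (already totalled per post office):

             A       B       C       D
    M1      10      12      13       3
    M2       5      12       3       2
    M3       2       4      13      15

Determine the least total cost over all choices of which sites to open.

Minimum total cost: 16

For any fixed open set, each post office goes to its cheapest open site; total = fixed + service.
{B, D}: M1→D 3, M2→D 2, M3→B 4. Service 9; fixed 7; total 16.
{A, D}: service 7 + fixed 11 = 18
{A, B, D}: service 7 + fixed 14 = 21
{A, B, C, D}: M1→D 3, M2→D 2, M3→A 2. Service 7; fixed 20; total 27.
No other subset beats 16.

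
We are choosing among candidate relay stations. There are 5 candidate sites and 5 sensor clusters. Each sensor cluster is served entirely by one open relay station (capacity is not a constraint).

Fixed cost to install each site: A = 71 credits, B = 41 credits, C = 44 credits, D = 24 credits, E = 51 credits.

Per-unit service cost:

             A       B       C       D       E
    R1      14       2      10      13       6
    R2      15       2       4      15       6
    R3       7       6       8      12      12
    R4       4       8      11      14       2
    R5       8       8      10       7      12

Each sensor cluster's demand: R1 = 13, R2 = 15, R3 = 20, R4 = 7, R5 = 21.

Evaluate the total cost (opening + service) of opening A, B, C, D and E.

Each sensor cluster is assigned to its cheapest site among the open ones.
{A, B, C, D, E}: R1→B 2·13=26, R2→B 2·15=30, R3→B 6·20=120, R4→E 2·7=14, R5→D 7·21=147. Service 337; fixed 231; total 568.

Total cost: 568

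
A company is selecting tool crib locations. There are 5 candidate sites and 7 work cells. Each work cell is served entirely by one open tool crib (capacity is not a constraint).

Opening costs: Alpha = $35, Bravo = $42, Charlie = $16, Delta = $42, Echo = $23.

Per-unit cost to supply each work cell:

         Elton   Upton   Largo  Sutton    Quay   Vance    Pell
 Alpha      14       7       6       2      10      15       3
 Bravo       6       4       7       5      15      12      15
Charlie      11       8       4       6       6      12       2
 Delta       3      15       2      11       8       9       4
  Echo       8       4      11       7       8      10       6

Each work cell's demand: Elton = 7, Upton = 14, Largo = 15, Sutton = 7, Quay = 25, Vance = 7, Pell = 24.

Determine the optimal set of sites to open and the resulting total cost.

For any fixed open set, each work cell goes to its cheapest open site; total = fixed + service.
{Charlie, Delta, Echo}: Elton→Delta 3·7=21, Upton→Echo 4·14=56, Largo→Delta 2·15=30, Sutton→Charlie 6·7=42, Quay→Charlie 6·25=150, Vance→Delta 9·7=63, Pell→Charlie 2·24=48. Service 410; fixed 81; total 491.
{Alpha, Charlie, Delta, Echo}: service 382 + fixed 116 = 498
{Bravo, Charlie, Delta}: Elton→Delta 3·7=21, Upton→Bravo 4·14=56, Largo→Delta 2·15=30, Sutton→Bravo 5·7=35, Quay→Charlie 6·25=150, Vance→Delta 9·7=63, Pell→Charlie 2·24=48. Service 403; fixed 100; total 503.
{Alpha, Bravo, Charlie, Delta, Echo}: Elton→Delta 3·7=21, Upton→Bravo 4·14=56, Largo→Delta 2·15=30, Sutton→Alpha 2·7=14, Quay→Charlie 6·25=150, Vance→Delta 9·7=63, Pell→Charlie 2·24=48. Service 382; fixed 158; total 540.
No other subset beats 491.

Open Charlie, Delta and Echo; minimum total cost 491.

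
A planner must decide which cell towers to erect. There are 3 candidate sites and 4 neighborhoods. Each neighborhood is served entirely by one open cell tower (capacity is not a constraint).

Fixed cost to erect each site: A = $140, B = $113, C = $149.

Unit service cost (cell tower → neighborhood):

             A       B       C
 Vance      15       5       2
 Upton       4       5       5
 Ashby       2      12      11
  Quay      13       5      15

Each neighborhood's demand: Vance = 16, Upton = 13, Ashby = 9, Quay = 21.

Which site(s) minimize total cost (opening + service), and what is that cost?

For any fixed open set, each neighborhood goes to its cheapest open site; total = fixed + service.
{B}: Vance→B 5·16=80, Upton→B 5·13=65, Ashby→B 12·9=108, Quay→B 5·21=105. Service 358; fixed 113; total 471.
{A, B}: service 255 + fixed 253 = 508
{B, C}: Vance→C 2·16=32, Upton→B 5·13=65, Ashby→C 11·9=99, Quay→B 5·21=105. Service 301; fixed 262; total 563.
{A, B, C}: service 207 + fixed 402 = 609
No other subset beats 471.

Open B only; minimum total cost 471.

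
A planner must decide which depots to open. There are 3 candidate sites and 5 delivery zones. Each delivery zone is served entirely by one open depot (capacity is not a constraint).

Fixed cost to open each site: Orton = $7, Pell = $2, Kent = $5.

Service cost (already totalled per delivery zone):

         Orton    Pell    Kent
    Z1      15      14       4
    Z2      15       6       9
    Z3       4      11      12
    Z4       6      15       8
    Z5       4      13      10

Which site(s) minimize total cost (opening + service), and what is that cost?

Open Orton, Pell and Kent; minimum total cost 38.

For any fixed open set, each delivery zone goes to its cheapest open site; total = fixed + service.
{Orton, Pell, Kent}: Z1→Kent 4, Z2→Pell 6, Z3→Orton 4, Z4→Orton 6, Z5→Orton 4. Service 24; fixed 14; total 38.
{Orton, Kent}: Z1→Kent 4, Z2→Kent 9, Z3→Orton 4, Z4→Orton 6, Z5→Orton 4. Service 27; fixed 12; total 39.
{Orton, Pell}: service 34 + fixed 9 = 43
{Pell}: Z1→Pell 14, Z2→Pell 6, Z3→Pell 11, Z4→Pell 15, Z5→Pell 13. Service 59; fixed 2; total 61.
No other subset beats 38.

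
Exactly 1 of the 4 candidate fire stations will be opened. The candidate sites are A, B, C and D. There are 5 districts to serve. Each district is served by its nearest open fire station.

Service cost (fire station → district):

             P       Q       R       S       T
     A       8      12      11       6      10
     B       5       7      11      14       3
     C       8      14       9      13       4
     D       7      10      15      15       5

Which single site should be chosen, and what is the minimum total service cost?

With exactly 1 open, each district uses its cheapest among the chosen.
{B}: P→B 5, Q→B 7, R→B 11, S→B 14, T→B 3. Service cost 40.
{A}: service cost 47
{C}: service cost 48
Among all 4 size-1 choices, {B} is lowest.

Choose B only; total service cost 40.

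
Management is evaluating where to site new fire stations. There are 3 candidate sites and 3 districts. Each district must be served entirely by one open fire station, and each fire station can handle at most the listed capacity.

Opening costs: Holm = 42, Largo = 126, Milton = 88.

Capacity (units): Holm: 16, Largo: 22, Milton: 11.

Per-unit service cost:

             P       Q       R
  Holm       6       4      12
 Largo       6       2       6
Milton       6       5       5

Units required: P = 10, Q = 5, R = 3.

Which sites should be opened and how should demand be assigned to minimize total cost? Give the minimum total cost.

Open {Largo}: P→Largo 6·10=60, Q→Largo 2·5=10, R→Largo 6·3=18.
Loads: Largo carries 18/22. Service 88; fixed 126; total 214.
Next best feasible plan costs 225.

Minimum total cost: 214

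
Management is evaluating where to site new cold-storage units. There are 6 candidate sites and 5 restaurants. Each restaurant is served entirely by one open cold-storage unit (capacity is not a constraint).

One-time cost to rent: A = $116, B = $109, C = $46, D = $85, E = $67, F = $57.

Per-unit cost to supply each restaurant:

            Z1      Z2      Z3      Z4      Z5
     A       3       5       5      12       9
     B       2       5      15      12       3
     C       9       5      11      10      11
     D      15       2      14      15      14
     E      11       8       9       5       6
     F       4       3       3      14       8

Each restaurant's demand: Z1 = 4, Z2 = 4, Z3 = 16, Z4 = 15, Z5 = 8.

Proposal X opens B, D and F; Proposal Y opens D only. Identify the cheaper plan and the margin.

Proposal X: {B, D, F}: Z1→B 2·4=8, Z2→D 2·4=8, Z3→F 3·16=48, Z4→B 12·15=180, Z5→B 3·8=24. Service 268; fixed 251; total 519.
Proposal Y: {D}: Z1→D 15·4=60, Z2→D 2·4=8, Z3→D 14·16=224, Z4→D 15·15=225, Z5→D 14·8=112. Service 629; fixed 85; total 714.
Difference: |519 − 714| = 195.

Proposal X is cheaper by 195.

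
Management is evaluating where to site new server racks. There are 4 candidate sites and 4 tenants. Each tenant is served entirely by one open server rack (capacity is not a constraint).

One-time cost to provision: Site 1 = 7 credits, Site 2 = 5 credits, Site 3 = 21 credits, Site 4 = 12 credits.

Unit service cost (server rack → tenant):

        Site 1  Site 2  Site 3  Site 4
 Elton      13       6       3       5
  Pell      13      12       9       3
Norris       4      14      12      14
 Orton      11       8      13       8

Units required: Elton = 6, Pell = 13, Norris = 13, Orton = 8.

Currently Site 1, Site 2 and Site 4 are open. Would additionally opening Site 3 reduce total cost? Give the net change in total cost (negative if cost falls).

No — net change +9 (cost rises by 9).

Current service cost with {Site 1, Site 2, Site 4}: 185.
Adding Site 3: each tenant re-picks its cheapest; new service cost 173, saving 12.
Extra fixed cost: 21. Net change = 21 − 12 = 9.
(Totals: 209 → 218.)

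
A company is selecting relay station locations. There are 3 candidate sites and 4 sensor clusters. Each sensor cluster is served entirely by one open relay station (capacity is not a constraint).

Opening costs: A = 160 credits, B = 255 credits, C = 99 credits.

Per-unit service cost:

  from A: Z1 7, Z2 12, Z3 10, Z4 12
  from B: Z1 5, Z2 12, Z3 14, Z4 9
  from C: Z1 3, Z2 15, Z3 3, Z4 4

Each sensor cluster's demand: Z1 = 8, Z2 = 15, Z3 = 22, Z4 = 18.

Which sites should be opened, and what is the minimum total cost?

Open C only; minimum total cost 486.

For any fixed open set, each sensor cluster goes to its cheapest open site; total = fixed + service.
{C}: Z1→C 3·8=24, Z2→C 15·15=225, Z3→C 3·22=66, Z4→C 4·18=72. Service 387; fixed 99; total 486.
{A, C}: Z1→C 3·8=24, Z2→A 12·15=180, Z3→C 3·22=66, Z4→C 4·18=72. Service 342; fixed 259; total 601.
{B, C}: service 342 + fixed 354 = 696
{A, B, C}: service 342 + fixed 514 = 856
No other subset beats 486.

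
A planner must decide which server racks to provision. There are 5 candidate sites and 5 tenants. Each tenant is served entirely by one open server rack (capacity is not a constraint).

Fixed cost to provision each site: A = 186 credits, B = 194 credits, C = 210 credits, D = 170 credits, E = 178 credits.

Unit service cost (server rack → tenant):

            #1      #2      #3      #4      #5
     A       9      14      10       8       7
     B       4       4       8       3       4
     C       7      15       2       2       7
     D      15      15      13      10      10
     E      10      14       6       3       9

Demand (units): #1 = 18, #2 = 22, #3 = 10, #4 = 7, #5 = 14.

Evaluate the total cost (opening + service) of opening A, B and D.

Total cost: 867

Each tenant is assigned to its cheapest site among the open ones.
{A, B, D}: #1→B 4·18=72, #2→B 4·22=88, #3→B 8·10=80, #4→B 3·7=21, #5→B 4·14=56. Service 317; fixed 550; total 867.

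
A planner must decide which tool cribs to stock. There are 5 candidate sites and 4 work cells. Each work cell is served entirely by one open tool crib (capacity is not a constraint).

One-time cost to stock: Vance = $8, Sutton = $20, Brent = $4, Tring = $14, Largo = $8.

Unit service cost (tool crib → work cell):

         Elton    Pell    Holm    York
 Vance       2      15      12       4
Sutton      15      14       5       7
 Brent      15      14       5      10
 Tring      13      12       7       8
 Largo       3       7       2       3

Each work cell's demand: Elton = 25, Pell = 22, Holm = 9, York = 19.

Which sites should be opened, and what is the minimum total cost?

For any fixed open set, each work cell goes to its cheapest open site; total = fixed + service.
{Vance, Largo}: Elton→Vance 2·25=50, Pell→Largo 7·22=154, Holm→Largo 2·9=18, York→Largo 3·19=57. Service 279; fixed 16; total 295.
{Vance, Brent, Largo}: service 279 + fixed 20 = 299
{Vance, Tring, Largo}: service 279 + fixed 30 = 309
{Vance, Sutton, Brent, Tring, Largo}: service 279 + fixed 54 = 333
No other subset beats 295.

Open Vance and Largo; minimum total cost 295.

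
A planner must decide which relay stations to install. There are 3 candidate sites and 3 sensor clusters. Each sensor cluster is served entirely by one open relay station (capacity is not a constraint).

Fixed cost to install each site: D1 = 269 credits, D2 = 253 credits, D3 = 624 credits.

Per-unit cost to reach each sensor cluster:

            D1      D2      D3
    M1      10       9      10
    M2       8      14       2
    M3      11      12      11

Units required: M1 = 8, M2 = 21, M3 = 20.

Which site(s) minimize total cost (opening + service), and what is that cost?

For any fixed open set, each sensor cluster goes to its cheapest open site; total = fixed + service.
{D1}: M1→D1 10·8=80, M2→D1 8·21=168, M3→D1 11·20=220. Service 468; fixed 269; total 737.
{D2}: service 606 + fixed 253 = 859
{D3}: M1→D3 10·8=80, M2→D3 2·21=42, M3→D3 11·20=220. Service 342; fixed 624; total 966.
{D1, D2, D3}: M1→D2 9·8=72, M2→D3 2·21=42, M3→D1 11·20=220. Service 334; fixed 1146; total 1480.
(All 7 nonempty subsets were checked; D1 only is lowest.)

Open D1 only; minimum total cost 737.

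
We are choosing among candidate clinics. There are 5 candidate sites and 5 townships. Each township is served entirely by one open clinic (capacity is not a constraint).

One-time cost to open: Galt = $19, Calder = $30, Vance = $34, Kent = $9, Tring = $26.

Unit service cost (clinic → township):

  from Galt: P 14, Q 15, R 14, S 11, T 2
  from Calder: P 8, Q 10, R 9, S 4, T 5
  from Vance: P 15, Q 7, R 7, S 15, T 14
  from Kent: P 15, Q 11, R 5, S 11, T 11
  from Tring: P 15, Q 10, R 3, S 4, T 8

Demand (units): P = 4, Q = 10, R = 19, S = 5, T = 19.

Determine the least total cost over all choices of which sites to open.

For any fixed open set, each township goes to its cheapest open site; total = fixed + service.
{Galt, Tring}: P→Galt 14·4=56, Q→Tring 10·10=100, R→Tring 3·19=57, S→Tring 4·5=20, T→Galt 2·19=38. Service 271; fixed 45; total 316.
{Galt, Vance, Tring}: P→Galt 14·4=56, Q→Vance 7·10=70, R→Tring 3·19=57, S→Tring 4·5=20, T→Galt 2·19=38. Service 241; fixed 79; total 320.
{Galt, Calder, Tring}: service 247 + fixed 75 = 322
{Galt, Calder, Vance, Kent, Tring}: service 217 + fixed 118 = 335
No other subset beats 316.

Minimum total cost: 316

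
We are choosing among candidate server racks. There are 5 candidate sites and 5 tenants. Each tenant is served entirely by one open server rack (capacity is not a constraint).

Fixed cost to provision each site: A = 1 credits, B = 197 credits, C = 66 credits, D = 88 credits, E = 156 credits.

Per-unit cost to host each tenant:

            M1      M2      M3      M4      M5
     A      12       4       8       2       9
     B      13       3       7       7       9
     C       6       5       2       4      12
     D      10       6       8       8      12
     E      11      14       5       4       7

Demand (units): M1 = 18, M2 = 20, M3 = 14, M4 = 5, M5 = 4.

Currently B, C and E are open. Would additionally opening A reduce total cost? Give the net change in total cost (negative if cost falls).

Current service cost with {B, C, E}: 244.
Adding A: each tenant re-picks its cheapest; new service cost 234, saving 10.
Extra fixed cost: 1. Net change = 1 − 10 = -9.
(Totals: 663 → 654.)

Yes — net change −9 (cost falls by 9).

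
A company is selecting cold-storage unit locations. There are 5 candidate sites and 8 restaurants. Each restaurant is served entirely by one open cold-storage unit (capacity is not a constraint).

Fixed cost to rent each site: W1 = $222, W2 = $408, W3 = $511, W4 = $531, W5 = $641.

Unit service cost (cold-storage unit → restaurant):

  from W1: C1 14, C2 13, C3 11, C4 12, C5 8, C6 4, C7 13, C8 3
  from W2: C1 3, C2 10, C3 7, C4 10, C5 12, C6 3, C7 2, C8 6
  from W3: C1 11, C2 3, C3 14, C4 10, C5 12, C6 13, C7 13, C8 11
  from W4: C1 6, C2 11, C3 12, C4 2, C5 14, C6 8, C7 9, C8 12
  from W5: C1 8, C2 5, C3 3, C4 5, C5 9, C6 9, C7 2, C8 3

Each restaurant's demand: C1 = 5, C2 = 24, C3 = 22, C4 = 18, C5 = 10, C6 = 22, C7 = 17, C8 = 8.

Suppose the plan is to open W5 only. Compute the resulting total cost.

Total cost: 1303

Each restaurant is assigned to its cheapest site among the open ones.
{W5}: C1→W5 8·5=40, C2→W5 5·24=120, C3→W5 3·22=66, C4→W5 5·18=90, C5→W5 9·10=90, C6→W5 9·22=198, C7→W5 2·17=34, C8→W5 3·8=24. Service 662; fixed 641; total 1303.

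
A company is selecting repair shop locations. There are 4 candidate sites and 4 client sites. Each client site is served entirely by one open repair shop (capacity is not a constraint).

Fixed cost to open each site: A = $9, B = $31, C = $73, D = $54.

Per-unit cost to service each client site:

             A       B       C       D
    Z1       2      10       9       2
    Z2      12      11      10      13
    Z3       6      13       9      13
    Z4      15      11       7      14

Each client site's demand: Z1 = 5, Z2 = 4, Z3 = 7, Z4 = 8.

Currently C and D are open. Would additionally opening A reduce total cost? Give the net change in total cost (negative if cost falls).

Current service cost with {C, D}: 169.
Adding A: each client site re-picks its cheapest; new service cost 148, saving 21.
Extra fixed cost: 9. Net change = 9 − 21 = -12.
(Totals: 296 → 284.)

Yes — net change −12 (cost falls by 12).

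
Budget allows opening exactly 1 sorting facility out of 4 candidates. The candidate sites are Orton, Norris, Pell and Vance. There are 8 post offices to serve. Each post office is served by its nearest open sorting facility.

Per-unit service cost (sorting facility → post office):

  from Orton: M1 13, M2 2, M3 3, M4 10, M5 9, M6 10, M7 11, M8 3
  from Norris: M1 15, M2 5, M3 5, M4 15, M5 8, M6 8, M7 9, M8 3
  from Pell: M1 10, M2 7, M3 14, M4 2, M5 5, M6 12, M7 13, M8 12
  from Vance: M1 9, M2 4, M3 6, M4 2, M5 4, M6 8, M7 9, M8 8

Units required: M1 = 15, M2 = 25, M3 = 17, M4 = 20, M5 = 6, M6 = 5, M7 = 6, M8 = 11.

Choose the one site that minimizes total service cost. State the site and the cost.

With exactly 1 open, each post office uses its cheapest among the chosen.
{Vance}: M1→Vance 9·15=135, M2→Vance 4·25=100, M3→Vance 6·17=102, M4→Vance 2·20=40, M5→Vance 4·6=24, M6→Vance 8·5=40, M7→Vance 9·6=54, M8→Vance 8·11=88. Service cost 583.
{Orton}: service cost 699
{Pell}: service cost 903
Among all 4 size-1 choices, {Vance} is lowest.

Choose Vance only; total service cost 583.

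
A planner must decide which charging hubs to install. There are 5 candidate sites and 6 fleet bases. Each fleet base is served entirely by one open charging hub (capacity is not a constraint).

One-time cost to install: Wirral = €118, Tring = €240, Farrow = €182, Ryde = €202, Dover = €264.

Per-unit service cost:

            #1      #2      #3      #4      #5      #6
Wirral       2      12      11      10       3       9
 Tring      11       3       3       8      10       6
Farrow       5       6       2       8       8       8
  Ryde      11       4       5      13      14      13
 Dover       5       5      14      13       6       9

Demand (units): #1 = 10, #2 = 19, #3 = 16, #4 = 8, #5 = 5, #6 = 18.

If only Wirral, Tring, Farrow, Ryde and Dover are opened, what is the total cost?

Each fleet base is assigned to its cheapest site among the open ones.
{Wirral, Tring, Farrow, Ryde, Dover}: #1→Wirral 2·10=20, #2→Tring 3·19=57, #3→Farrow 2·16=32, #4→Tring 8·8=64, #5→Wirral 3·5=15, #6→Tring 6·18=108. Service 296; fixed 1006; total 1302.

Total cost: 1302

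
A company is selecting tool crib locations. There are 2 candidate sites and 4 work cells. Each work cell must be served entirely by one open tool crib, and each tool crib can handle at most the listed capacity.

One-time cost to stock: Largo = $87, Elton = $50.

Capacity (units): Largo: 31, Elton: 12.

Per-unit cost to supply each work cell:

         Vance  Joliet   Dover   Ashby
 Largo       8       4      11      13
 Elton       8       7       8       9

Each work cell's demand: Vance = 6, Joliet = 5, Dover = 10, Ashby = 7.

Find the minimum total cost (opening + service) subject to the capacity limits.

Open {Largo}: Vance→Largo 8·6=48, Joliet→Largo 4·5=20, Dover→Largo 11·10=110, Ashby→Largo 13·7=91.
Loads: Largo carries 28/31. Service 269; fixed 87; total 356.
Next best feasible plan costs 376.

Minimum total cost: 356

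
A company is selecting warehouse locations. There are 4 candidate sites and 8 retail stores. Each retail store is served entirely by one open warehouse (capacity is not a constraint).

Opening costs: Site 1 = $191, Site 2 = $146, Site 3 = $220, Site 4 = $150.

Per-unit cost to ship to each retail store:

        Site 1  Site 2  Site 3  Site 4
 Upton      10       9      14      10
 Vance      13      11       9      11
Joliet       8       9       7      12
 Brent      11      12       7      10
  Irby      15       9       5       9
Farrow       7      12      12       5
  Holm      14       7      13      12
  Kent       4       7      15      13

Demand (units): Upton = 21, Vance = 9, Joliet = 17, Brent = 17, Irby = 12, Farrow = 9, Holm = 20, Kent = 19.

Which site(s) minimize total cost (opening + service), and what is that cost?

Open Site 2 only; minimum total cost 1280.

For any fixed open set, each retail store goes to its cheapest open site; total = fixed + service.
{Site 2}: Upton→Site 2 9·21=189, Vance→Site 2 11·9=99, Joliet→Site 2 9·17=153, Brent→Site 2 12·17=204, Irby→Site 2 9·12=108, Farrow→Site 2 12·9=108, Holm→Site 2 7·20=140, Kent→Site 2 7·19=133. Service 1134; fixed 146; total 1280.
{Site 2, Site 3}: service 949 + fixed 366 = 1315
{Site 2, Site 4}: service 1037 + fixed 296 = 1333
{Site 1, Site 2, Site 3, Site 4}: service 829 + fixed 707 = 1536
No other subset beats 1280.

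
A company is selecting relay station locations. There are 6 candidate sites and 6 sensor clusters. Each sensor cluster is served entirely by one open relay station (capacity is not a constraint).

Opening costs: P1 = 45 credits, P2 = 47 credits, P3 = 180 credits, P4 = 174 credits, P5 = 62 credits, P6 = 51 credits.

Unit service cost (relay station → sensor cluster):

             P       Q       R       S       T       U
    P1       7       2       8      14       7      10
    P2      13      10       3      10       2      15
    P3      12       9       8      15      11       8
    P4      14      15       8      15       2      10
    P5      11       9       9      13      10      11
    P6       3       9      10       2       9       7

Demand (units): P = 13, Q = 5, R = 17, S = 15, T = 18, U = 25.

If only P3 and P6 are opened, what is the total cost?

Total cost: 818

Each sensor cluster is assigned to its cheapest site among the open ones.
{P3, P6}: P→P6 3·13=39, Q→P3 9·5=45, R→P3 8·17=136, S→P6 2·15=30, T→P6 9·18=162, U→P6 7·25=175. Service 587; fixed 231; total 818.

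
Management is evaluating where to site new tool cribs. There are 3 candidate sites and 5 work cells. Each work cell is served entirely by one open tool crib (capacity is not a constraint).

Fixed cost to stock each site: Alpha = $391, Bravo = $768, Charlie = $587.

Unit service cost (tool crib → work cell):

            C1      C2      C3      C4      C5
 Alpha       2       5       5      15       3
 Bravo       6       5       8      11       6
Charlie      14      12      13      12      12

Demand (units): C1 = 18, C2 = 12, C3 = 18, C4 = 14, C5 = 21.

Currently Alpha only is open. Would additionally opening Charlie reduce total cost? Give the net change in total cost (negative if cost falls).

No — net change +545 (cost rises by 545).

Current service cost with {Alpha}: 459.
Adding Charlie: each work cell re-picks its cheapest; new service cost 417, saving 42.
Extra fixed cost: 587. Net change = 587 − 42 = 545.
(Totals: 850 → 1395.)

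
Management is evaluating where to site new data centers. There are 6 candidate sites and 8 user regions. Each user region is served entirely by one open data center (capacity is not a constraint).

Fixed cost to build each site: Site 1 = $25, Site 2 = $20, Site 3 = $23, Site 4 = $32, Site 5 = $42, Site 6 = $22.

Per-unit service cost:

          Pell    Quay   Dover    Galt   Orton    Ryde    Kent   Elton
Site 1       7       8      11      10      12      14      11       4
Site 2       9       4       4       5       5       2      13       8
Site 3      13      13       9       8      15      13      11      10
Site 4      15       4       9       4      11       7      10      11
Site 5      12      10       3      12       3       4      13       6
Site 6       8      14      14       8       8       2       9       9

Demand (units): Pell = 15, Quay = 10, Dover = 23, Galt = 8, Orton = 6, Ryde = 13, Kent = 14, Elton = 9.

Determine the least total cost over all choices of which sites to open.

For any fixed open set, each user region goes to its cheapest open site; total = fixed + service.
{Site 1, Site 2, Site 6}: Pell→Site 1 7·15=105, Quay→Site 2 4·10=40, Dover→Site 2 4·23=92, Galt→Site 2 5·8=40, Orton→Site 2 5·6=30, Ryde→Site 2 2·13=26, Kent→Site 6 9·14=126, Elton→Site 1 4·9=36. Service 495; fixed 67; total 562.
{Site 1, Site 2}: service 523 + fixed 45 = 568
{Site 1, Site 2, Site 5, Site 6}: service 460 + fixed 109 = 569
{Site 1, Site 2, Site 3, Site 4, Site 5, Site 6}: Pell→Site 1 7·15=105, Quay→Site 2 4·10=40, Dover→Site 5 3·23=69, Galt→Site 4 4·8=32, Orton→Site 5 3·6=18, Ryde→Site 2 2·13=26, Kent→Site 6 9·14=126, Elton→Site 1 4·9=36. Service 452; fixed 164; total 616.
No other subset beats 562.

Minimum total cost: 562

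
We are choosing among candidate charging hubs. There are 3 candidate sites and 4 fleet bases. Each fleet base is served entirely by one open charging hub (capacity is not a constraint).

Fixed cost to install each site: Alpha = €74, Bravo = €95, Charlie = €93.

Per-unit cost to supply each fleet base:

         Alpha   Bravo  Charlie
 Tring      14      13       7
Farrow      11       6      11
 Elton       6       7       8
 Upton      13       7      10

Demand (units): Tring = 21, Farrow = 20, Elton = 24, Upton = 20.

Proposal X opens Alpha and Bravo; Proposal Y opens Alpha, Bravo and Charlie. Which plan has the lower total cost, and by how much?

Proposal Y is cheaper by 33.

Proposal X: {Alpha, Bravo}: Tring→Bravo 13·21=273, Farrow→Bravo 6·20=120, Elton→Alpha 6·24=144, Upton→Bravo 7·20=140. Service 677; fixed 169; total 846.
Proposal Y: {Alpha, Bravo, Charlie}: Tring→Charlie 7·21=147, Farrow→Bravo 6·20=120, Elton→Alpha 6·24=144, Upton→Bravo 7·20=140. Service 551; fixed 262; total 813.
Difference: |846 − 813| = 33.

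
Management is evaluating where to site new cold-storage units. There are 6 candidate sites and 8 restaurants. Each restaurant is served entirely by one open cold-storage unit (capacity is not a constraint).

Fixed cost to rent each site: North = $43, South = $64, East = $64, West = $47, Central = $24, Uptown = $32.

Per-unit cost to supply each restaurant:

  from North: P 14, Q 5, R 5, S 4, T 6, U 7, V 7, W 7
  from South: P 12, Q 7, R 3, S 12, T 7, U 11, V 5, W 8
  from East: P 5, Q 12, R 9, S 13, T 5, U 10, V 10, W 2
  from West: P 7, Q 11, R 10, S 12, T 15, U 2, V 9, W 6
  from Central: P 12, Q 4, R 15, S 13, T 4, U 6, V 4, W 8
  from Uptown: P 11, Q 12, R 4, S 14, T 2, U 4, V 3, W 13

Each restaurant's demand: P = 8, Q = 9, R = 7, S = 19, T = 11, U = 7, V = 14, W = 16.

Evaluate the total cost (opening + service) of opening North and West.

Total cost: 576

Each restaurant is assigned to its cheapest site among the open ones.
{North, West}: P→West 7·8=56, Q→North 5·9=45, R→North 5·7=35, S→North 4·19=76, T→North 6·11=66, U→West 2·7=14, V→North 7·14=98, W→West 6·16=96. Service 486; fixed 90; total 576.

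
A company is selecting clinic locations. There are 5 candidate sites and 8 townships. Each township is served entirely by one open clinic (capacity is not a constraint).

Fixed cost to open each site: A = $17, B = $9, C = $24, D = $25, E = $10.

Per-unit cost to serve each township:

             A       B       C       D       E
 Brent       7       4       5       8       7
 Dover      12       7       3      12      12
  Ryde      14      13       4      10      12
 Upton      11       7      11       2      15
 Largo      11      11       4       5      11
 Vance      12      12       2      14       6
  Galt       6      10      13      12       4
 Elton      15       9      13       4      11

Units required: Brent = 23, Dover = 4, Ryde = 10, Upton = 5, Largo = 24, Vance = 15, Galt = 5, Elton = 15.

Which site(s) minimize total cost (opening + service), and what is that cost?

For any fixed open set, each township goes to its cheapest open site; total = fixed + service.
{B, C, D, E}: Brent→B 4·23=92, Dover→C 3·4=12, Ryde→C 4·10=40, Upton→D 2·5=10, Largo→C 4·24=96, Vance→C 2·15=30, Galt→E 4·5=20, Elton→D 4·15=60. Service 360; fixed 68; total 428.
{C, D, E}: Brent→C 5·23=115, Dover→C 3·4=12, Ryde→C 4·10=40, Upton→D 2·5=10, Largo→C 4·24=96, Vance→C 2·15=30, Galt→E 4·5=20, Elton→D 4·15=60. Service 383; fixed 59; total 442.
{A, B, C, D}: service 370 + fixed 75 = 445
{A, B, C, D, E}: service 360 + fixed 85 = 445
No other subset beats 428.

Open B, C, D and E; minimum total cost 428.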